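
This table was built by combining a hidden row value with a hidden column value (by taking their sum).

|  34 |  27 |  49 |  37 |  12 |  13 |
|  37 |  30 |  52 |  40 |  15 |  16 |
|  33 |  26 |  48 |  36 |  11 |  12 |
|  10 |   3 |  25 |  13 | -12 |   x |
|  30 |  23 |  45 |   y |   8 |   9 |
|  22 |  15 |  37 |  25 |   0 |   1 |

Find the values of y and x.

The difference between any two rows is the same in every column — this is an addition table with the headers hidden.
Row 5 minus row 1 is 30 − 34 = -4, so its entry in column 4 is 37 + (-4) = 33.
Row 4 minus row 1 is 10 − 34 = -24, so its entry in column 6 is 13 + (-24) = -11.

y = 33, x = -11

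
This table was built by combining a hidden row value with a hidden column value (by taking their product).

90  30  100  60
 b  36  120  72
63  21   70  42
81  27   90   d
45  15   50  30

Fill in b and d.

Each row is a constant multiple of every other row — this is a multiplication table with the headers hidden.
Row 2 is 36/30 = 6/5 times row 1, so its entry in column 1 is 90 × 6/5 = 108.
Row 4 is 27/30 = 9/10 times row 1, so its entry in column 4 is 60 × 9/10 = 54.

b = 108, d = 54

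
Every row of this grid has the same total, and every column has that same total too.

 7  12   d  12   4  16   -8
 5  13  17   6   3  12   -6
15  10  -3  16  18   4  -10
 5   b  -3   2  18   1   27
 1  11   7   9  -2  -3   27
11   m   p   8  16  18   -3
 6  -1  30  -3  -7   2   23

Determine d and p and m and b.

Rows 2 and 3 both sum to 50, so that's the common total.
Row 4 has 5 − 3 + 2 + 18 + 1 + 27 = 50; the blank must be 50 − 50 = 0.
Row 1 has 7 + 12 + 12 + 4 + 16 − 8 = 43; the blank must be 50 − 43 = 7.
Column 2 has 12 + 13 + 10 + 0 + 11 − 1 = 45; the blank must be 50 − 45 = 5.
Row 6 has 11 + 5 + 8 + 16 + 18 − 3 = 55; the blank must be 50 − 55 = -5.

d = 7, p = -5, m = 5, b = 0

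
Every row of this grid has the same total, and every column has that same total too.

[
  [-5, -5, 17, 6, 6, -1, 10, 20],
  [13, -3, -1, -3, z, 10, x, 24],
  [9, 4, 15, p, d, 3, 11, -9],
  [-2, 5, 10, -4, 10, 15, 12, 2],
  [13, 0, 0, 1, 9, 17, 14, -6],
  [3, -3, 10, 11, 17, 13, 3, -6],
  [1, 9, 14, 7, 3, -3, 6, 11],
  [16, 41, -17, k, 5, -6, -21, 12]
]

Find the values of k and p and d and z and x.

k = 18, p = 12, d = 3, z = -5, x = 13

Rows 1 and 4 both sum to 48, so that's the common total.
Row 8 has 16 + 41 − 17 + 5 − 6 − 21 + 12 = 30; the blank must be 48 − 30 = 18.
Column 4 has 6 − 3 − 4 + 1 + 11 + 7 + 18 = 36; the blank must be 48 − 36 = 12.
Row 3 has 9 + 4 + 15 + 12 + 3 + 11 − 9 = 45; the blank must be 48 − 45 = 3.
Column 5 has 6 + 3 + 10 + 9 + 17 + 3 + 5 = 53; the blank must be 48 − 53 = -5.
Row 2 has 13 − 3 − 1 − 3 − 5 + 10 + 24 = 35; the blank must be 48 − 35 = 13.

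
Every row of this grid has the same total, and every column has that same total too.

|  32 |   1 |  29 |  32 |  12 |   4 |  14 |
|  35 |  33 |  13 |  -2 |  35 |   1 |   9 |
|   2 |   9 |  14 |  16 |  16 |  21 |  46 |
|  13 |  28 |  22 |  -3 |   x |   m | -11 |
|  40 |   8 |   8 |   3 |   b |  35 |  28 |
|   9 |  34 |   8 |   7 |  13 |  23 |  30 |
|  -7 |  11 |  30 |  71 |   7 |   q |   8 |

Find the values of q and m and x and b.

Rows 1 and 2 both sum to 124, so that's the common total.
Row 5: 40 + 8 + 8 + 3 + 35 + 28 = 122, so its missing entry is 124 − 122 = 2.
Column 5: 12 + 35 + 16 + 2 + 13 + 7 = 85, so its missing entry is 124 − 85 = 39.
Row 4: 13 + 28 + 22 − 3 + 39 − 11 = 88, so its missing entry is 124 − 88 = 36.
Row 7: -7 + 11 + 30 + 71 + 7 + 8 = 120, so its missing entry is 124 − 120 = 4.

q = 4, m = 36, x = 39, b = 2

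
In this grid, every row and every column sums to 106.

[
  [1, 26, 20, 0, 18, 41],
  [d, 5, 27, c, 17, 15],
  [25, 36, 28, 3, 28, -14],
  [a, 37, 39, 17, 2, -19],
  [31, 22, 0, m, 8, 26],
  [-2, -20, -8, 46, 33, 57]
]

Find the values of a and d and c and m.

a = 30, d = 21, c = 21, m = 19

Row 5: 31 + 22 + 0 + 8 + 26 = 87, so its missing entry is 106 − 87 = 19.
Column 4: 0 + 3 + 17 + 19 + 46 = 85, so its missing entry is 106 − 85 = 21.
Row 2: 5 + 27 + 21 + 17 + 15 = 85, so its missing entry is 106 − 85 = 21.
Row 4: 37 + 39 + 17 + 2 − 19 = 76, so its missing entry is 106 − 76 = 30.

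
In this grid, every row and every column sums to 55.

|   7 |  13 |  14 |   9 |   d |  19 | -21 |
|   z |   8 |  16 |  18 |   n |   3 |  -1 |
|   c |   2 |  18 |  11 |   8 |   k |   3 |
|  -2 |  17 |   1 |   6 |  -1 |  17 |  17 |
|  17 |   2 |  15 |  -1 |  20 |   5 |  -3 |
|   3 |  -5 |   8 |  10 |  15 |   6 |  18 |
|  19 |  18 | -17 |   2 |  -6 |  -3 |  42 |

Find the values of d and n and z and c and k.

d = 14, n = 5, z = 6, c = 5, k = 8

Row 1 has 7 + 13 + 14 + 9 + 19 − 21 = 41; the blank must be 55 − 41 = 14.
Column 5 has 14 + 8 − 1 + 20 + 15 − 6 = 50; the blank must be 55 − 50 = 5.
Row 2 has 8 + 16 + 18 + 5 + 3 − 1 = 49; the blank must be 55 − 49 = 6.
Column 1 has 7 + 6 − 2 + 17 + 3 + 19 = 50; the blank must be 55 − 50 = 5.
Row 3 has 5 + 2 + 18 + 11 + 8 + 3 = 47; the blank must be 55 − 47 = 8.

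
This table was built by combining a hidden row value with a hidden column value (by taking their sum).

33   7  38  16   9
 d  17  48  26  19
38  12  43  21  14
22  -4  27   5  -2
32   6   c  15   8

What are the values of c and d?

c = 37, d = 43

The difference between any two rows is the same in every column — this is an addition table with the headers hidden.
Row 5 minus row 1 is 6 − 7 = -1, so its entry in column 3 is 38 + (-1) = 37.
Row 2 minus row 1 is 17 − 7 = 10, so its entry in column 1 is 33 + 10 = 43.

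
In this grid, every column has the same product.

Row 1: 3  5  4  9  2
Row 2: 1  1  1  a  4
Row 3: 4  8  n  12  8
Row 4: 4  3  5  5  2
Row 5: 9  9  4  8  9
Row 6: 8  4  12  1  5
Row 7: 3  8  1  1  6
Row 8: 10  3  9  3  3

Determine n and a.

Columns 1 and 5 each multiply to 103680, so every column has product 103680.
Column 3: 4×1×5×4×12×1×9 = 8640, so the missing entry is 103680 ÷ 8640 = 12.
Column 4: 9×12×5×8×1×1×3 = 12960, so the missing entry is 103680 ÷ 12960 = 8.

n = 12, a = 8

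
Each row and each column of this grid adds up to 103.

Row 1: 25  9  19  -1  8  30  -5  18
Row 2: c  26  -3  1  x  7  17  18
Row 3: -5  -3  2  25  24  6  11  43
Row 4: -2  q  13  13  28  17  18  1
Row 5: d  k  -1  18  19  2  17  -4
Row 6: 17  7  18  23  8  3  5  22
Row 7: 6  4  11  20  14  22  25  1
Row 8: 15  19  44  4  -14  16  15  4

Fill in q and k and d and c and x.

The known cells in row 4 total 88, leaving 103 − 88 = 15 for the blank.
The known cells in column 5 total 87, leaving 103 − 87 = 16 for the blank.
The known cells in row 2 total 82, leaving 103 − 82 = 21 for the blank.
The known cells in column 1 total 77, leaving 103 − 77 = 26 for the blank.
The known cells in row 5 total 77, leaving 103 − 77 = 26 for the blank.

q = 15, k = 26, d = 26, c = 21, x = 16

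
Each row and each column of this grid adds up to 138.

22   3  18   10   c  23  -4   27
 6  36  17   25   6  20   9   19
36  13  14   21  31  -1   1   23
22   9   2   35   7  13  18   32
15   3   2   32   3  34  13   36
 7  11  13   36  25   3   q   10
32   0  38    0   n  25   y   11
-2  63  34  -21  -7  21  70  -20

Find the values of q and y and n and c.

Row 6: 7 + 11 + 13 + 36 + 25 + 3 + 10 = 105, so its missing entry is 138 − 105 = 33.
Column 7: -4 + 9 + 1 + 18 + 13 + 33 + 70 = 140, so its missing entry is 138 − 140 = -2.
Row 7: 32 + 0 + 38 + 0 + 25 − 2 + 11 = 104, so its missing entry is 138 − 104 = 34.
Row 1: 22 + 3 + 18 + 10 + 23 − 4 + 27 = 99, so its missing entry is 138 − 99 = 39.

q = 33, y = -2, n = 34, c = 39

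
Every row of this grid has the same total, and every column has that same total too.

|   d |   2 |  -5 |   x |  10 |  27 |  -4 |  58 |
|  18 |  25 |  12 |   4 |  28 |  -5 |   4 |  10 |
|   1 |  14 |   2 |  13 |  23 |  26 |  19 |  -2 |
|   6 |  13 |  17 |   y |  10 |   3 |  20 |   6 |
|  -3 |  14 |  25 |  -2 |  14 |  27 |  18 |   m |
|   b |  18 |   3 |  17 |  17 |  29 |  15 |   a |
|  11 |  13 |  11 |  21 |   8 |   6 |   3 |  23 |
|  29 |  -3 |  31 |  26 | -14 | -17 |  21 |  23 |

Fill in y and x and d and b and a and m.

Rows 2 and 3 both sum to 96, so that's the common total.
The known cells in row 4 total 75, leaving 96 − 75 = 21 for the blank.
The known cells in column 4 total 100, leaving 96 − 100 = -4 for the blank.
The known cells in row 1 total 84, leaving 96 − 84 = 12 for the blank.
The known cells in column 1 total 74, leaving 96 − 74 = 22 for the blank.
The known cells in row 6 total 121, leaving 96 − 121 = -25 for the blank.
The known cells in row 5 total 93, leaving 96 − 93 = 3 for the blank.

y = 21, x = -4, d = 12, b = 22, a = -25, m = 3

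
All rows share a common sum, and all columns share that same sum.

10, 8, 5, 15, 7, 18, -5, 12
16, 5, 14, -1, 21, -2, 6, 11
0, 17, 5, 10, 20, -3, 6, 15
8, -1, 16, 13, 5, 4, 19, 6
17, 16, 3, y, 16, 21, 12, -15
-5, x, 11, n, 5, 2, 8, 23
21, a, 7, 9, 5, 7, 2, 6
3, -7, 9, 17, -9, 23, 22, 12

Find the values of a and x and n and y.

Rows 1 and 2 both sum to 70, so that's the common total.
The known cells in row 7 total 57, leaving 70 − 57 = 13 for the blank.
The known cells in column 2 total 51, leaving 70 − 51 = 19 for the blank.
The known cells in row 6 total 63, leaving 70 − 63 = 7 for the blank.
The known cells in row 5 total 70, leaving 70 − 70 = 0 for the blank.

a = 13, x = 19, n = 7, y = 0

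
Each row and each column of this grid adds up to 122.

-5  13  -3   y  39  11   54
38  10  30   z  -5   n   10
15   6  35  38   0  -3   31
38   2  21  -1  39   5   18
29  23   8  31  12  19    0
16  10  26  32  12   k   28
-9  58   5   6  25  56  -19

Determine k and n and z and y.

k = -2, n = 36, z = 3, y = 13

Row 1 has -5 + 13 − 3 + 39 + 11 + 54 = 109; the blank must be 122 − 109 = 13.
Row 6 has 16 + 10 + 26 + 32 + 12 + 28 = 124; the blank must be 122 − 124 = -2.
Column 4 has 13 + 38 − 1 + 31 + 32 + 6 = 119; the blank must be 122 − 119 = 3.
Row 2 has 38 + 10 + 30 + 3 − 5 + 10 = 86; the blank must be 122 − 86 = 36.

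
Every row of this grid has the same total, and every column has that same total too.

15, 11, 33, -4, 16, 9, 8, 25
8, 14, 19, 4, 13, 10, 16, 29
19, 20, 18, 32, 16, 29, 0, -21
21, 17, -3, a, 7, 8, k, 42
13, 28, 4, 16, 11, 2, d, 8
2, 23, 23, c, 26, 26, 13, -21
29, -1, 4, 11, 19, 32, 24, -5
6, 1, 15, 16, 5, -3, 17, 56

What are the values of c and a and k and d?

Rows 1 and 2 both sum to 113, so that's the common total.
The known cells in row 6 total 92, leaving 113 − 92 = 21 for the blank.
The known cells in column 4 total 96, leaving 113 − 96 = 17 for the blank.
The known cells in row 5 total 82, leaving 113 − 82 = 31 for the blank.
The known cells in row 4 total 109, leaving 113 − 109 = 4 for the blank.

c = 21, a = 17, k = 4, d = 31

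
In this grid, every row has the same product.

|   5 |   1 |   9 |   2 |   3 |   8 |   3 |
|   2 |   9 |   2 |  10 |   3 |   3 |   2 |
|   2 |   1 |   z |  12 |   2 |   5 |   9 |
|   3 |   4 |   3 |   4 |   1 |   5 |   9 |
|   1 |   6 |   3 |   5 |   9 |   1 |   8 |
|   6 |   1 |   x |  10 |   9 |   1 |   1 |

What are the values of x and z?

x = 12, z = 3

Rows 1 and 2 each multiply to 6480, so every row has product 6480.
Row 6: 6×1×10×9×1×1 = 540, so the missing entry is 6480 ÷ 540 = 12.
Row 3: 2×1×12×2×5×9 = 2160, so the missing entry is 6480 ÷ 2160 = 3.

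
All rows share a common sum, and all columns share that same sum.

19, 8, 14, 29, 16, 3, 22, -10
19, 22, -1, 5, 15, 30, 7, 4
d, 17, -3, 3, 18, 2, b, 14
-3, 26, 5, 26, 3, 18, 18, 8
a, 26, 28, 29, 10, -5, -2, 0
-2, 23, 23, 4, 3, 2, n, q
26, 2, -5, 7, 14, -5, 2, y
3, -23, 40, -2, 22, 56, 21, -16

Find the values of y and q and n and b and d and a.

y = 60, q = 41, n = 7, b = 26, d = 24, a = 15

Rows 1 and 2 both sum to 101, so that's the common total.
Row 5 has 26 + 28 + 29 + 10 − 5 − 2 + 0 = 86; the blank must be 101 − 86 = 15.
Column 1 has 19 + 19 − 3 + 15 − 2 + 26 + 3 = 77; the blank must be 101 − 77 = 24.
Row 7 has 26 + 2 − 5 + 7 + 14 − 5 + 2 = 41; the blank must be 101 − 41 = 60.
Column 8 has -10 + 4 + 14 + 8 + 0 + 60 − 16 = 60; the blank must be 101 − 60 = 41.
Row 3 has 24 + 17 − 3 + 3 + 18 + 2 + 14 = 75; the blank must be 101 − 75 = 26.
Row 6 has -2 + 23 + 23 + 4 + 3 + 2 + 41 = 94; the blank must be 101 − 94 = 7.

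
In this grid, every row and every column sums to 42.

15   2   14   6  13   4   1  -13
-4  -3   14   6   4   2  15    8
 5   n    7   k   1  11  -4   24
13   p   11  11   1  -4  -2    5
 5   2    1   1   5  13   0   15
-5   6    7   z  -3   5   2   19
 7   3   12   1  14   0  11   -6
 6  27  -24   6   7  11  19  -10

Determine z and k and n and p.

Row 6: -5 + 6 + 7 − 3 + 5 + 2 + 19 = 31, so its missing entry is 42 − 31 = 11.
Row 4: 13 + 11 + 11 + 1 − 4 − 2 + 5 = 35, so its missing entry is 42 − 35 = 7.
Column 4: 6 + 6 + 11 + 1 + 11 + 1 + 6 = 42, so its missing entry is 42 − 42 = 0.
Row 3: 5 + 7 + 0 + 1 + 11 − 4 + 24 = 44, so its missing entry is 42 − 44 = -2.

z = 11, k = 0, n = -2, p = 7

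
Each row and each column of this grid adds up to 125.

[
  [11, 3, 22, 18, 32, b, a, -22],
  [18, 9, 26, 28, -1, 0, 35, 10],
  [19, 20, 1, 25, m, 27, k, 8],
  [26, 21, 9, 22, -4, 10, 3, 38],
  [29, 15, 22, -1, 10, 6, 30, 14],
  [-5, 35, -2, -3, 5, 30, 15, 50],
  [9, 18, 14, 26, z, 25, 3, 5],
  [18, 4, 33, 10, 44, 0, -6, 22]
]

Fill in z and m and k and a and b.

z = 25, m = 14, k = 11, a = 34, b = 27

Row 7: 9 + 18 + 14 + 26 + 25 + 3 + 5 = 100, so its missing entry is 125 − 100 = 25.
Column 5: 32 − 1 − 4 + 10 + 5 + 25 + 44 = 111, so its missing entry is 125 − 111 = 14.
Row 3: 19 + 20 + 1 + 25 + 14 + 27 + 8 = 114, so its missing entry is 125 − 114 = 11.
Column 7: 35 + 11 + 3 + 30 + 15 + 3 − 6 = 91, so its missing entry is 125 − 91 = 34.
Row 1: 11 + 3 + 22 + 18 + 32 + 34 − 22 = 98, so its missing entry is 125 − 98 = 27.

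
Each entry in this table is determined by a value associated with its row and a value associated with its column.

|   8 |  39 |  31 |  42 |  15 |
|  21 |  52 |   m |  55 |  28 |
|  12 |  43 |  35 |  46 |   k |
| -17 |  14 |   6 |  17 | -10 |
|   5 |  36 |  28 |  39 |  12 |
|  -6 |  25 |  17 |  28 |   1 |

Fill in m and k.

The difference between any two rows is the same in every column — this is an addition table with the headers hidden.
Row 2 minus row 1 is 52 − 39 = 13, so its entry in column 3 is 31 + 13 = 44.
Row 3 minus row 1 is 43 − 39 = 4, so its entry in column 5 is 15 + 4 = 19.

m = 44, k = 19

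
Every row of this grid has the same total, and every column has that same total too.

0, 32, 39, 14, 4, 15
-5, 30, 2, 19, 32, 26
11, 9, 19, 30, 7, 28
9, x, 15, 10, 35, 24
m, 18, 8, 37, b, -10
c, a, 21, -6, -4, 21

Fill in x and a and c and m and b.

Rows 1 and 2 both sum to 104, so that's the common total.
Column 5: 4 + 32 + 7 + 35 − 4 = 74, so its missing entry is 104 − 74 = 30.
Row 5: 18 + 8 + 37 + 30 − 10 = 83, so its missing entry is 104 − 83 = 21.
Row 4: 9 + 15 + 10 + 35 + 24 = 93, so its missing entry is 104 − 93 = 11.
Column 2: 32 + 30 + 9 + 11 + 18 = 100, so its missing entry is 104 − 100 = 4.
Row 6: 4 + 21 − 6 − 4 + 21 = 36, so its missing entry is 104 − 36 = 68.

x = 11, a = 4, c = 68, m = 21, b = 30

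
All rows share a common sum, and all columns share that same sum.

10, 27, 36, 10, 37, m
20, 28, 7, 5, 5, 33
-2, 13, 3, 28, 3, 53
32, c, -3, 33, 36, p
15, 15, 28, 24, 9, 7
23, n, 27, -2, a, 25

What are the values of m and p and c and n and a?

m = -22, p = 2, c = -2, n = 17, a = 8

Rows 2 and 3 both sum to 98, so that's the common total.
Column 5: 37 + 5 + 3 + 36 + 9 = 90, so its missing entry is 98 − 90 = 8.
Row 6: 23 + 27 − 2 + 8 + 25 = 81, so its missing entry is 98 − 81 = 17.
Column 2: 27 + 28 + 13 + 15 + 17 = 100, so its missing entry is 98 − 100 = -2.
Row 1: 10 + 27 + 36 + 10 + 37 = 120, so its missing entry is 98 − 120 = -22.
Row 4: 32 − 2 − 3 + 33 + 36 = 96, so its missing entry is 98 − 96 = 2.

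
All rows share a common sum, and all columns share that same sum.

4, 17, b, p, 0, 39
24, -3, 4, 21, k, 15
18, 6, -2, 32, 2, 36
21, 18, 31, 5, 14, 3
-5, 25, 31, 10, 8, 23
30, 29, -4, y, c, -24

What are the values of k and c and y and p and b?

Rows 3 and 4 both sum to 92, so that's the common total.
Row 2: 24 − 3 + 4 + 21 + 15 = 61, so its missing entry is 92 − 61 = 31.
Column 5: 0 + 31 + 2 + 14 + 8 = 55, so its missing entry is 92 − 55 = 37.
Column 3: 4 − 2 + 31 + 31 − 4 = 60, so its missing entry is 92 − 60 = 32.
Row 1: 4 + 17 + 32 + 0 + 39 = 92, so its missing entry is 92 − 92 = 0.
Row 6: 30 + 29 − 4 + 37 − 24 = 68, so its missing entry is 92 − 68 = 24.

k = 31, c = 37, y = 24, p = 0, b = 32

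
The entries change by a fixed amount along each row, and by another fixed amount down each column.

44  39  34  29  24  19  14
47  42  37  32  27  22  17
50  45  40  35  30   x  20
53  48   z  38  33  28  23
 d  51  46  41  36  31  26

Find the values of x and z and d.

x = 25, z = 43, d = 56

Along each row the entries change by -5 per step; down each column they change by 3.
Row 3: from 50 at column 1, stepping by -5 to column 6 gives 25.
Row 4: from 53 at column 1, stepping by -5 to column 3 gives 43.
Row 5: from 51 at column 2, stepping by -5 to column 1 gives 56.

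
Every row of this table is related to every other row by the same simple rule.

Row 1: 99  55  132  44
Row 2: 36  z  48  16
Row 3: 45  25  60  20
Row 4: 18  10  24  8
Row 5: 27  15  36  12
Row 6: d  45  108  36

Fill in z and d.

z = 20, d = 81

Each row is a constant multiple of every other row — this is a multiplication table with the headers hidden.
Row 2 is 48/132 = 4/11 times row 1, so its entry in column 2 is 55 × 4/11 = 20.
Row 6 is 108/132 = 9/11 times row 1, so its entry in column 1 is 99 × 9/11 = 81.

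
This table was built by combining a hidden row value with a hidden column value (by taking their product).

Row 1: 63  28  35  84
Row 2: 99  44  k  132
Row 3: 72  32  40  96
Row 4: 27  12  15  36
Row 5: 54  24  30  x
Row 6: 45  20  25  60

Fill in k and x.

k = 55, x = 72

Each row is a constant multiple of every other row — this is a multiplication table with the headers hidden.
Row 2 is 99/63 = 11/7 times row 1, so its entry in column 3 is 35 × 11/7 = 55.
Row 5 is 54/63 = 6/7 times row 1, so its entry in column 4 is 84 × 6/7 = 72.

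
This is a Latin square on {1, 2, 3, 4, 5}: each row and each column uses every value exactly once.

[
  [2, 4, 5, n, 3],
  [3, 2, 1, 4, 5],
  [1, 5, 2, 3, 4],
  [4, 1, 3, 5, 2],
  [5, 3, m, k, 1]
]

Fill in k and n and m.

k = 2, n = 1, m = 4

For row 1, column 4: row 1 already has {2, 3, 4, 5}; that leaves 1.
At (row 5, col 3): column 3 already has {1, 2, 3, 5}, so the value is 4.
For row 5, column 4: row 5 already has {1, 3, 4, 5}; that leaves 2.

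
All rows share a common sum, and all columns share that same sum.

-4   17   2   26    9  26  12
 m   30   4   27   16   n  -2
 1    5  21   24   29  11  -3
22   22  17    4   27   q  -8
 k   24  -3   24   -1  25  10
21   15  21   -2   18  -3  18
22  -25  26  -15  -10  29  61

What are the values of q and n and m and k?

q = 4, n = -4, m = 17, k = 9

Rows 1 and 3 both sum to 88, so that's the common total.
Row 5 has 24 − 3 + 24 − 1 + 25 + 10 = 79; the blank must be 88 − 79 = 9.
Column 1 has -4 + 1 + 22 + 9 + 21 + 22 = 71; the blank must be 88 − 71 = 17.
Row 4 has 22 + 22 + 17 + 4 + 27 − 8 = 84; the blank must be 88 − 84 = 4.
Row 2 has 17 + 30 + 4 + 27 + 16 − 2 = 92; the blank must be 88 − 92 = -4.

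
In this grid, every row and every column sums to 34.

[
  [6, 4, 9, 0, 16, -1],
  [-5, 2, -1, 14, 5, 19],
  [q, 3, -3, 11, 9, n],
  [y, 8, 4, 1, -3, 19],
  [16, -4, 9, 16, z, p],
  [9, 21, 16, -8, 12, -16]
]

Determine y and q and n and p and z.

The known cells in column 5 total 39, leaving 34 − 39 = -5 for the blank.
The known cells in row 4 total 29, leaving 34 − 29 = 5 for the blank.
The known cells in column 1 total 31, leaving 34 − 31 = 3 for the blank.
The known cells in row 5 total 32, leaving 34 − 32 = 2 for the blank.
The known cells in row 3 total 23, leaving 34 − 23 = 11 for the blank.

y = 5, q = 3, n = 11, p = 2, z = -5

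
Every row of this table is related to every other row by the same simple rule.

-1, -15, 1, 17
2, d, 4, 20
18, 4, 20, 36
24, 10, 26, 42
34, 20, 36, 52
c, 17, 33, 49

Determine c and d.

c = 31, d = -12

The difference between any two rows is the same in every column — this is an addition table with the headers hidden.
Row 6 minus row 1 is 33 − 1 = 32, so its entry in column 1 is -1 + 32 = 31.
Row 2 minus row 1 is 4 − 1 = 3, so its entry in column 2 is -15 + 3 = -12.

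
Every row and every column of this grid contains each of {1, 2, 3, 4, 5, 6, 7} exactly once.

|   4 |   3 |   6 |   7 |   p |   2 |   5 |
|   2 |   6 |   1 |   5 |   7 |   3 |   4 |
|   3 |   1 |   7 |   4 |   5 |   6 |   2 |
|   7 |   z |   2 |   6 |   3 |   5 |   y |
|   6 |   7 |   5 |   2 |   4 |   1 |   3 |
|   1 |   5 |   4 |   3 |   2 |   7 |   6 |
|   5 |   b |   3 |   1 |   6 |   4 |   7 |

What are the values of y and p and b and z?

For row 7, column 2: row 7 already has {1, 3, 4, 5, 6, 7}; that leaves 2.
For row 4, column 2: column 2 already has {1, 2, 3, 5, 6, 7}; that leaves 4.
Cell (1,5): row 1 already has {2, 3, 4, 5, 6, 7} → 1.
Cell (4,7): row 4 already has {2, 3, 4, 5, 6, 7} → 1.

y = 1, p = 1, b = 2, z = 4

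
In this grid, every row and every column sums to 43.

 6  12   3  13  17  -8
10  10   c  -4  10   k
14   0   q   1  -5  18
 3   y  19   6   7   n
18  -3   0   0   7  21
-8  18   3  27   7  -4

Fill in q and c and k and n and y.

Column 2: 12 + 10 + 0 − 3 + 18 = 37, so its missing entry is 43 − 37 = 6.
Row 3: 14 + 0 + 1 − 5 + 18 = 28, so its missing entry is 43 − 28 = 15.
Column 3: 3 + 15 + 19 + 0 + 3 = 40, so its missing entry is 43 − 40 = 3.
Row 2: 10 + 10 + 3 − 4 + 10 = 29, so its missing entry is 43 − 29 = 14.
Row 4: 3 + 6 + 19 + 6 + 7 = 41, so its missing entry is 43 − 41 = 2.

q = 15, c = 3, k = 14, n = 2, y = 6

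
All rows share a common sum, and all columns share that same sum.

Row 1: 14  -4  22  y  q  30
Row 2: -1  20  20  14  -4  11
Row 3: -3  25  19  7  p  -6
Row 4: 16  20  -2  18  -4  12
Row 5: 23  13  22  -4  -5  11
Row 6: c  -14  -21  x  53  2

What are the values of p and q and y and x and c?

p = 18, q = 2, y = -4, x = 29, c = 11

Rows 2 and 4 both sum to 60, so that's the common total.
The known cells in row 3 total 42, leaving 60 − 42 = 18 for the blank.
The known cells in column 5 total 58, leaving 60 − 58 = 2 for the blank.
The known cells in row 1 total 64, leaving 60 − 64 = -4 for the blank.
The known cells in column 1 total 49, leaving 60 − 49 = 11 for the blank.
The known cells in row 6 total 31, leaving 60 − 31 = 29 for the blank.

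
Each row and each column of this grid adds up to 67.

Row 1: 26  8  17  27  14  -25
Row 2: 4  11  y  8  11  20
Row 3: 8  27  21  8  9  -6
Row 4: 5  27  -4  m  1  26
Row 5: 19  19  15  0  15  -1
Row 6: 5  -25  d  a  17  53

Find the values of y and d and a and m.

y = 13, d = 5, a = 12, m = 12

Row 2: 4 + 11 + 8 + 11 + 20 = 54, so its missing entry is 67 − 54 = 13.
Row 4: 5 + 27 − 4 + 1 + 26 = 55, so its missing entry is 67 − 55 = 12.
Column 4: 27 + 8 + 8 + 12 + 0 = 55, so its missing entry is 67 − 55 = 12.
Row 6: 5 − 25 + 12 + 17 + 53 = 62, so its missing entry is 67 − 62 = 5.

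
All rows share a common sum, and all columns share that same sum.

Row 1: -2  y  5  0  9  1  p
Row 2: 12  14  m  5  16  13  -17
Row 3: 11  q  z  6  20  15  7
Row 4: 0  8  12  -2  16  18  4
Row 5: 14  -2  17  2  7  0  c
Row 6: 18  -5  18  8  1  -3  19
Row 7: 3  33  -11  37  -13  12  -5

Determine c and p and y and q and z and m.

c = 18, p = 30, y = 13, q = -5, z = 2, m = 13

Rows 4 and 6 both sum to 56, so that's the common total.
The known cells in row 2 total 43, leaving 56 − 43 = 13 for the blank.
The known cells in row 5 total 38, leaving 56 − 38 = 18 for the blank.
The known cells in column 7 total 26, leaving 56 − 26 = 30 for the blank.
The known cells in row 1 total 43, leaving 56 − 43 = 13 for the blank.
The known cells in column 2 total 61, leaving 56 − 61 = -5 for the blank.
The known cells in row 3 total 54, leaving 56 − 54 = 2 for the blank.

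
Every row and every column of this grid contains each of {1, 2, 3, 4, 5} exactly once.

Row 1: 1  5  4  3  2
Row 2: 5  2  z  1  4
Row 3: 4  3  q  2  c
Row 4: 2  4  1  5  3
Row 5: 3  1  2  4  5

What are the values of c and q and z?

c = 1, q = 5, z = 3

At (row 3, col 5): column 5 already has {2, 3, 4, 5}, so the value is 1.
For row 2, column 3: row 2 already has {1, 2, 4, 5}; that leaves 3.
At (row 3, col 3): row 3 already has {1, 2, 3, 4}, so the value is 5.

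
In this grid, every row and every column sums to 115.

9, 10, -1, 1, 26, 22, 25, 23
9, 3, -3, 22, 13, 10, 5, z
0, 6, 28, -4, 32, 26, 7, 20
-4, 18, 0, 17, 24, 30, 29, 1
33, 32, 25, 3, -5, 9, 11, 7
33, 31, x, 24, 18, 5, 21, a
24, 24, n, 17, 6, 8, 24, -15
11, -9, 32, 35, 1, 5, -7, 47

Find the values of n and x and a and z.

n = 27, x = 7, a = -24, z = 56

Row 7 has 24 + 24 + 17 + 6 + 8 + 24 − 15 = 88; the blank must be 115 − 88 = 27.
Row 2 has 9 + 3 − 3 + 22 + 13 + 10 + 5 = 59; the blank must be 115 − 59 = 56.
Column 8 has 23 + 56 + 20 + 1 + 7 − 15 + 47 = 139; the blank must be 115 − 139 = -24.
Row 6 has 33 + 31 + 24 + 18 + 5 + 21 − 24 = 108; the blank must be 115 − 108 = 7.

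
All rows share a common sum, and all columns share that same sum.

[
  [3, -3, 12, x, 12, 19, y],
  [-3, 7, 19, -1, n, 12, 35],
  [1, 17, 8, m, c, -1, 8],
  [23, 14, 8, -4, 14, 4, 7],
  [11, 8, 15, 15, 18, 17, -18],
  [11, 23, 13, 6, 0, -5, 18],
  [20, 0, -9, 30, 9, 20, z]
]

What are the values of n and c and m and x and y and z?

n = -3, c = 16, m = 17, x = 3, y = 20, z = -4

Rows 4 and 5 both sum to 66, so that's the common total.
Row 2 has -3 + 7 + 19 − 1 + 12 + 35 = 69; the blank must be 66 − 69 = -3.
Column 5 has 12 − 3 + 14 + 18 + 0 + 9 = 50; the blank must be 66 − 50 = 16.
Row 3 has 1 + 17 + 8 + 16 − 1 + 8 = 49; the blank must be 66 − 49 = 17.
Column 4 has -1 + 17 − 4 + 15 + 6 + 30 = 63; the blank must be 66 − 63 = 3.
Row 1 has 3 − 3 + 12 + 3 + 12 + 19 = 46; the blank must be 66 − 46 = 20.
Row 7 has 20 + 0 − 9 + 30 + 9 + 20 = 70; the blank must be 66 − 70 = -4.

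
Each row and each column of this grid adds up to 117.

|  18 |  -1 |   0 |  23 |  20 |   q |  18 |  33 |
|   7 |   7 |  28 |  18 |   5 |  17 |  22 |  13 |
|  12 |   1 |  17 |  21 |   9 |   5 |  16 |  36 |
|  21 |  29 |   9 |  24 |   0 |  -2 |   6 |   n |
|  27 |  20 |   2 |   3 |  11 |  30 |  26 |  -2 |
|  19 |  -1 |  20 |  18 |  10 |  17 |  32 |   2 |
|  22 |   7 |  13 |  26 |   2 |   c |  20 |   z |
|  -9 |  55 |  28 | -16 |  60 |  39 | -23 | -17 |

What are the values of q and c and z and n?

q = 6, c = 5, z = 22, n = 30

The known cells in row 4 total 87, leaving 117 − 87 = 30 for the blank.
The known cells in column 8 total 95, leaving 117 − 95 = 22 for the blank.
The known cells in row 7 total 112, leaving 117 − 112 = 5 for the blank.
The known cells in row 1 total 111, leaving 117 − 111 = 6 for the blank.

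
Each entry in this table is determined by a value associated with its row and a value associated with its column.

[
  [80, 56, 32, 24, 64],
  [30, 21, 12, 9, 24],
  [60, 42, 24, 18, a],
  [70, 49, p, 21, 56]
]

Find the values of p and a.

p = 28, a = 48

Each row is a constant multiple of every other row — this is a multiplication table with the headers hidden.
Row 4 is 49/56 = 7/8 times row 1, so its entry in column 3 is 32 × 7/8 = 28.
Row 3 is 42/56 = 3/4 times row 1, so its entry in column 5 is 64 × 3/4 = 48.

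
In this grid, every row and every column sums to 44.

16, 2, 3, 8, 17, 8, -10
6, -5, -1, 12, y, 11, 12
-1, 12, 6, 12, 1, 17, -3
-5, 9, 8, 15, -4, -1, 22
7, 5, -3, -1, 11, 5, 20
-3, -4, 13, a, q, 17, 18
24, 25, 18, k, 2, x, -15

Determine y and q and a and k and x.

Column 6 has 8 + 11 + 17 − 1 + 5 + 17 = 57; the blank must be 44 − 57 = -13.
Row 2 has 6 − 5 − 1 + 12 + 11 + 12 = 35; the blank must be 44 − 35 = 9.
Column 5 has 17 + 9 + 1 − 4 + 11 + 2 = 36; the blank must be 44 − 36 = 8.
Row 6 has -3 − 4 + 13 + 8 + 17 + 18 = 49; the blank must be 44 − 49 = -5.
Row 7 has 24 + 25 + 18 + 2 − 13 − 15 = 41; the blank must be 44 − 41 = 3.

y = 9, q = 8, a = -5, k = 3, x = -13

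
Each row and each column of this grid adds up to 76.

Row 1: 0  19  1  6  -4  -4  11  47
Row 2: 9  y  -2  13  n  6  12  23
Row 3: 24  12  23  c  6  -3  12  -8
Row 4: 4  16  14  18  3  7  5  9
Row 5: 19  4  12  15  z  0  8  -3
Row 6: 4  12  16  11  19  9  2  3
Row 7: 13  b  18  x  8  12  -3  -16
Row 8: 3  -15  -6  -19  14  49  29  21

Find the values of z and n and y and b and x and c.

Row 5: 19 + 4 + 12 + 15 + 0 + 8 − 3 = 55, so its missing entry is 76 − 55 = 21.
Column 5: -4 + 6 + 3 + 21 + 19 + 8 + 14 = 67, so its missing entry is 76 − 67 = 9.
Row 2: 9 − 2 + 13 + 9 + 6 + 12 + 23 = 70, so its missing entry is 76 − 70 = 6.
Column 2: 19 + 6 + 12 + 16 + 4 + 12 − 15 = 54, so its missing entry is 76 − 54 = 22.
Row 3: 24 + 12 + 23 + 6 − 3 + 12 − 8 = 66, so its missing entry is 76 − 66 = 10.
Row 7: 13 + 22 + 18 + 8 + 12 − 3 − 16 = 54, so its missing entry is 76 − 54 = 22.

z = 21, n = 9, y = 6, b = 22, x = 22, c = 10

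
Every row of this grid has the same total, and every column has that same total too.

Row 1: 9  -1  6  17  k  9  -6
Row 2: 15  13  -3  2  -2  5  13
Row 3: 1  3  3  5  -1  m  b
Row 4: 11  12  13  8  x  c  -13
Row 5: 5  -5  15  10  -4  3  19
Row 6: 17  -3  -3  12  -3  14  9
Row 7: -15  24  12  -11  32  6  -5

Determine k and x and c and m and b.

k = 9, x = 12, c = 0, m = 6, b = 26

Rows 2 and 5 both sum to 43, so that's the common total.
The known cells in row 1 total 34, leaving 43 − 34 = 9 for the blank.
The known cells in column 5 total 31, leaving 43 − 31 = 12 for the blank.
The known cells in column 7 total 17, leaving 43 − 17 = 26 for the blank.
The known cells in row 3 total 37, leaving 43 − 37 = 6 for the blank.
The known cells in row 4 total 43, leaving 43 − 43 = 0 for the blank.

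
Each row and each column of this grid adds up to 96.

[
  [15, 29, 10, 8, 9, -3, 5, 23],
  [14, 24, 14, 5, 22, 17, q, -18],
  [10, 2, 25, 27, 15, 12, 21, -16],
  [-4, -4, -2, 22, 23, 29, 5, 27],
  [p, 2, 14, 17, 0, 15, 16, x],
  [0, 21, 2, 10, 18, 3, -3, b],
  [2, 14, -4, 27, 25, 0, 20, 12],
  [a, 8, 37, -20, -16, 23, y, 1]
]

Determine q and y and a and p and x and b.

q = 18, y = 14, a = 49, p = 10, x = 22, b = 45

The known cells in row 6 total 51, leaving 96 − 51 = 45 for the blank.
The known cells in row 2 total 78, leaving 96 − 78 = 18 for the blank.
The known cells in column 7 total 82, leaving 96 − 82 = 14 for the blank.
The known cells in row 8 total 47, leaving 96 − 47 = 49 for the blank.
The known cells in column 1 total 86, leaving 96 − 86 = 10 for the blank.
The known cells in row 5 total 74, leaving 96 − 74 = 22 for the blank.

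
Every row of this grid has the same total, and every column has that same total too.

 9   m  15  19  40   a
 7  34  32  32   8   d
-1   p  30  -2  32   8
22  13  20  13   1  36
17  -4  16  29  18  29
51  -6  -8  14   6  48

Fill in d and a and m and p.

Rows 4 and 5 both sum to 105, so that's the common total.
Row 3 has -1 + 30 − 2 + 32 + 8 = 67; the blank must be 105 − 67 = 38.
Column 2 has 34 + 38 + 13 − 4 − 6 = 75; the blank must be 105 − 75 = 30.
Row 1 has 9 + 30 + 15 + 19 + 40 = 113; the blank must be 105 − 113 = -8.
Row 2 has 7 + 34 + 32 + 32 + 8 = 113; the blank must be 105 − 113 = -8.

d = -8, a = -8, m = 30, p = 38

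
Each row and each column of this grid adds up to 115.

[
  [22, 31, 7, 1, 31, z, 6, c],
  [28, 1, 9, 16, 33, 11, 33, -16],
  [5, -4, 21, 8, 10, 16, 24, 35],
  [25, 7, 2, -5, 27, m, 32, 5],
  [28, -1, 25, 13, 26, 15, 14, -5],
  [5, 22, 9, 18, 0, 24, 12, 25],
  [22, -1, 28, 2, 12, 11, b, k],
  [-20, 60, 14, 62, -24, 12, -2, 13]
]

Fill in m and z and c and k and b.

The known cells in column 7 total 119, leaving 115 − 119 = -4 for the blank.
The known cells in row 7 total 70, leaving 115 − 70 = 45 for the blank.
The known cells in column 8 total 102, leaving 115 − 102 = 13 for the blank.
The known cells in row 1 total 111, leaving 115 − 111 = 4 for the blank.
The known cells in row 4 total 93, leaving 115 − 93 = 22 for the blank.

m = 22, z = 4, c = 13, k = 45, b = -4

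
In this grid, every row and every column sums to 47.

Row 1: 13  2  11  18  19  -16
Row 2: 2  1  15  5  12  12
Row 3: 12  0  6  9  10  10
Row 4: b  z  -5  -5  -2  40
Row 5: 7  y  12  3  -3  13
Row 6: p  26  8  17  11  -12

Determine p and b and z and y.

p = -3, b = 16, z = 3, y = 15

Row 6 has 26 + 8 + 17 + 11 − 12 = 50; the blank must be 47 − 50 = -3.
Row 5 has 7 + 12 + 3 − 3 + 13 = 32; the blank must be 47 − 32 = 15.
Column 2 has 2 + 1 + 0 + 15 + 26 = 44; the blank must be 47 − 44 = 3.
Row 4 has 3 − 5 − 5 − 2 + 40 = 31; the blank must be 47 − 31 = 16.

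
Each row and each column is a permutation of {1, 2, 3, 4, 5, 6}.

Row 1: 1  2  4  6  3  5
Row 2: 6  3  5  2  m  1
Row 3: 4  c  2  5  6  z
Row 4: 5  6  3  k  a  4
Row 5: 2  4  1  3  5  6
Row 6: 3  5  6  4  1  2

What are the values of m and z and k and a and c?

m = 4, z = 3, k = 1, a = 2, c = 1

For row 3, column 2: column 2 already has {2, 3, 4, 5, 6}; that leaves 1.
At (row 2, col 5): row 2 already has {1, 2, 3, 5, 6}, so the value is 4.
For row 4, column 5: column 5 already has {1, 3, 4, 5, 6}; that leaves 2.
At (row 4, col 4): row 4 already has {2, 3, 4, 5, 6}, so the value is 1.
Cell (3,6): row 3 already has {1, 2, 4, 5, 6} → 3.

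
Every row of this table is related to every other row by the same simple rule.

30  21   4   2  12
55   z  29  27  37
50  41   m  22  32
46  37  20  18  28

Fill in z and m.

The difference between any two rows is the same in every column — this is an addition table with the headers hidden.
Row 2 minus row 1 is 27 − 2 = 25, so its entry in column 2 is 21 + 25 = 46.
Row 3 minus row 1 is 22 − 2 = 20, so its entry in column 3 is 4 + 20 = 24.

z = 46, m = 24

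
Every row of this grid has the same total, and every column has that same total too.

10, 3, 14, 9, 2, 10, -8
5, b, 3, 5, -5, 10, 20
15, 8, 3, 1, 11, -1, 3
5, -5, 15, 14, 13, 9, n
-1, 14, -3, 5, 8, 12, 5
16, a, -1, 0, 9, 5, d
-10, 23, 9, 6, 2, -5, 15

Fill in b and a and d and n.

b = 2, a = -5, d = 16, n = -11

Rows 1 and 3 both sum to 40, so that's the common total.
Row 2 has 5 + 3 + 5 − 5 + 10 + 20 = 38; the blank must be 40 − 38 = 2.
Column 2 has 3 + 2 + 8 − 5 + 14 + 23 = 45; the blank must be 40 − 45 = -5.
Row 6 has 16 − 5 − 1 + 0 + 9 + 5 = 24; the blank must be 40 − 24 = 16.
Row 4 has 5 − 5 + 15 + 14 + 13 + 9 = 51; the blank must be 40 − 51 = -11.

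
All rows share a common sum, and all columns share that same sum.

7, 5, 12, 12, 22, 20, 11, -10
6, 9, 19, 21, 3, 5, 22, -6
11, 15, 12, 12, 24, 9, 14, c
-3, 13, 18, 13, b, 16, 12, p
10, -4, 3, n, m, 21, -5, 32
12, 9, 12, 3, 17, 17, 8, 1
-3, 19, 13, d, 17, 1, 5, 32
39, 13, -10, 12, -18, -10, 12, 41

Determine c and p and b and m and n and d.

Rows 1 and 2 both sum to 79, so that's the common total.
Row 3: 11 + 15 + 12 + 12 + 24 + 9 + 14 = 97, so its missing entry is 79 − 97 = -18.
Column 8: -10 − 6 − 18 + 32 + 1 + 32 + 41 = 72, so its missing entry is 79 − 72 = 7.
Row 4: -3 + 13 + 18 + 13 + 16 + 12 + 7 = 76, so its missing entry is 79 − 76 = 3.
Column 5: 22 + 3 + 24 + 3 + 17 + 17 − 18 = 68, so its missing entry is 79 − 68 = 11.
Row 5: 10 − 4 + 3 + 11 + 21 − 5 + 32 = 68, so its missing entry is 79 − 68 = 11.
Row 7: -3 + 19 + 13 + 17 + 1 + 5 + 32 = 84, so its missing entry is 79 − 84 = -5.

c = -18, p = 7, b = 3, m = 11, n = 11, d = -5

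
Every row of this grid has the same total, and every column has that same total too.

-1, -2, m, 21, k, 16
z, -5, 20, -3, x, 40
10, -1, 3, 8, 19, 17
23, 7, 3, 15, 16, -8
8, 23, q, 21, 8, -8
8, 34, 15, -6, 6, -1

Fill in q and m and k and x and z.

q = 4, m = 11, k = 11, x = -4, z = 8

Rows 3 and 4 both sum to 56, so that's the common total.
The known cells in row 5 total 52, leaving 56 − 52 = 4 for the blank.
The known cells in column 3 total 45, leaving 56 − 45 = 11 for the blank.
The known cells in row 1 total 45, leaving 56 − 45 = 11 for the blank.
The known cells in column 5 total 60, leaving 56 − 60 = -4 for the blank.
The known cells in row 2 total 48, leaving 56 − 48 = 8 for the blank.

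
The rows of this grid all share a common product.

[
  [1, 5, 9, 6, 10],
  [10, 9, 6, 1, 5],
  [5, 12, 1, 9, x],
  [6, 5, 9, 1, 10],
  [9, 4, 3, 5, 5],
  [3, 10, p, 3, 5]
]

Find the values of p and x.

p = 6, x = 5

Rows 2 and 4 each multiply to 2700, so every row has product 2700.
Row 6: 3×10×3×5 = 450, so the missing entry is 2700 ÷ 450 = 6.
Row 3: 5×12×1×9 = 540, so the missing entry is 2700 ÷ 540 = 5.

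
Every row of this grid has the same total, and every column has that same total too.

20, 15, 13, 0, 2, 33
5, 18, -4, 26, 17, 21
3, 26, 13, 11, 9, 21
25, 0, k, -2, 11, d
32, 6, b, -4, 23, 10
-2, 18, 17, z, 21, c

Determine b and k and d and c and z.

b = 16, k = 28, d = 21, c = -23, z = 52

Rows 1 and 2 both sum to 83, so that's the common total.
The known cells in row 5 total 67, leaving 83 − 67 = 16 for the blank.
The known cells in column 4 total 31, leaving 83 − 31 = 52 for the blank.
The known cells in row 6 total 106, leaving 83 − 106 = -23 for the blank.
The known cells in column 3 total 55, leaving 83 − 55 = 28 for the blank.
The known cells in row 4 total 62, leaving 83 − 62 = 21 for the blank.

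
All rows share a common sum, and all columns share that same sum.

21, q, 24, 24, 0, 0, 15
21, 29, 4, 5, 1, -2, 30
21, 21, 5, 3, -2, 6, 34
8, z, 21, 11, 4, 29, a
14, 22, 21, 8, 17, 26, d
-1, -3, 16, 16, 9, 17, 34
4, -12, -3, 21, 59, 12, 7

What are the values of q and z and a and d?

Rows 2 and 3 both sum to 88, so that's the common total.
Row 1: 21 + 24 + 24 + 0 + 0 + 15 = 84, so its missing entry is 88 − 84 = 4.
Row 5: 14 + 22 + 21 + 8 + 17 + 26 = 108, so its missing entry is 88 − 108 = -20.
Column 2: 4 + 29 + 21 + 22 − 3 − 12 = 61, so its missing entry is 88 − 61 = 27.
Row 4: 8 + 27 + 21 + 11 + 4 + 29 = 100, so its missing entry is 88 − 100 = -12.

q = 4, z = 27, a = -12, d = -20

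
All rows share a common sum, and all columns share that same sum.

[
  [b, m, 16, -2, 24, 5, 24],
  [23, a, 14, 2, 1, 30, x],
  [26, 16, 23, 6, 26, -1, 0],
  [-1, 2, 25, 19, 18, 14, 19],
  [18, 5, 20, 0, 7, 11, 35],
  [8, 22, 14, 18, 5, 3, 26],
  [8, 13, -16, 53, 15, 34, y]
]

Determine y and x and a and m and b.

Rows 3 and 4 both sum to 96, so that's the common total.
Column 1: 23 + 26 − 1 + 18 + 8 + 8 = 82, so its missing entry is 96 − 82 = 14.
Row 1: 14 + 16 − 2 + 24 + 5 + 24 = 81, so its missing entry is 96 − 81 = 15.
Column 2: 15 + 16 + 2 + 5 + 22 + 13 = 73, so its missing entry is 96 − 73 = 23.
Row 7: 8 + 13 − 16 + 53 + 15 + 34 = 107, so its missing entry is 96 − 107 = -11.
Row 2: 23 + 23 + 14 + 2 + 1 + 30 = 93, so its missing entry is 96 − 93 = 3.

y = -11, x = 3, a = 23, m = 15, b = 14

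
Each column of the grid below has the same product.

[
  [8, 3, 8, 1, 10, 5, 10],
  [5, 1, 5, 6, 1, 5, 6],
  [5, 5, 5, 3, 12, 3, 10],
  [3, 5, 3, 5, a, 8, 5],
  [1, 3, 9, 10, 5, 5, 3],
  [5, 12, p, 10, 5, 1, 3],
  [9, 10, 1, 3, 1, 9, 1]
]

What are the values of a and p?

a = 9, p = 5

Columns 2 and 4 each multiply to 27000, so every column has product 27000.
Column 5: 10×1×12×5×5×1 = 3000, so the missing entry is 27000 ÷ 3000 = 9.
Column 3: 8×5×5×3×9×1 = 5400, so the missing entry is 27000 ÷ 5400 = 5.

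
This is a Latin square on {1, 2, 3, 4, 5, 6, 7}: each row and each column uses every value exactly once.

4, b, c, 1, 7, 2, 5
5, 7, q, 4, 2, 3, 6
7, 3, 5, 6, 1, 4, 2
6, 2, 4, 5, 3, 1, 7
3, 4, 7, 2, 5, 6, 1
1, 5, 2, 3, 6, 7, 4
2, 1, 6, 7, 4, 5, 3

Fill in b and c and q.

Cell (1,2): column 2 already has {1, 2, 3, 4, 5, 7} → 6.
For row 1, column 3: row 1 already has {1, 2, 4, 5, 6, 7}; that leaves 3.
At (row 2, col 3): row 2 already has {2, 3, 4, 5, 6, 7}, so the value is 1.

b = 6, c = 3, q = 1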